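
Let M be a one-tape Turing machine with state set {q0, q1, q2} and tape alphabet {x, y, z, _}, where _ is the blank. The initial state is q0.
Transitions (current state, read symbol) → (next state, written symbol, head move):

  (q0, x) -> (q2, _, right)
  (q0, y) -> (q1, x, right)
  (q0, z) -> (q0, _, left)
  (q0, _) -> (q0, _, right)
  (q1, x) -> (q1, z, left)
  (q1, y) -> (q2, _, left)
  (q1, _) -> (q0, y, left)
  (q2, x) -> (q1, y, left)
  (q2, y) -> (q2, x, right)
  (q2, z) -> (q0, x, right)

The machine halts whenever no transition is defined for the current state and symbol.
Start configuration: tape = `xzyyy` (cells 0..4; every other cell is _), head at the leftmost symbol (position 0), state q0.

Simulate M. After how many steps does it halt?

q0 | _[x]zyyy   read x → write _, move right, go to q2
q2 | __[z]yyy   read z → write x, move right, go to q0
q0 | __x[y]yy   read y → write x, move right, go to q1
q1 | __xx[y]y   read y → write _, move left, go to q2
q2 | __x[x]_y   read x → write y, move left, go to q1
q1 | __[x]y_y   read x → write z, move left, go to q1
q1 | _[_]zy_y   read _ → write y, move left, go to q0
q0 | [_]yzy_y   read _ → write _, move right, go to q0
q0 | _[y]zy_y   read y → write x, move right, go to q1
q1 | _x[z]y_y
M halts after 9 transitions.

9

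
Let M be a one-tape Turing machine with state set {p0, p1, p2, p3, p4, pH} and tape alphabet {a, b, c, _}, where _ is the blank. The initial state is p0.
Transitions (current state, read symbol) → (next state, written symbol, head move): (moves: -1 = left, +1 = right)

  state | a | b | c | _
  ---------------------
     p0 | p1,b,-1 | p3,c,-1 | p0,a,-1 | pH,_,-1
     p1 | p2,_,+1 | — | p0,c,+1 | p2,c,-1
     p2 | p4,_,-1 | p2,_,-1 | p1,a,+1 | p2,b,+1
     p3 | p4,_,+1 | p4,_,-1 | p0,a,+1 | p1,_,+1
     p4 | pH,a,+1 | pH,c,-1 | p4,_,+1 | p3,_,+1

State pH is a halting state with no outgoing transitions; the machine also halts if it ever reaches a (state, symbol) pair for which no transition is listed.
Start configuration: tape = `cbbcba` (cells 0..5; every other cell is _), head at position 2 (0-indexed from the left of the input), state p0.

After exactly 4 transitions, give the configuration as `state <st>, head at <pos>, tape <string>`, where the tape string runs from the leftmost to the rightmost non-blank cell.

p0 | cb[b]cba   read b → write c, move -1, go to p3
p3 | c[b]ccba   read b → write _, move -1, go to p4
p4 | [c]_ccba   read c → write _, move +1, go to p4
p4 | _[_]ccba   read _ → write _, move +1, go to p3
p3 | __[c]cba
After 4 steps: state p3, head at 2, tape ccba.

state p3, head at 2, tape ccba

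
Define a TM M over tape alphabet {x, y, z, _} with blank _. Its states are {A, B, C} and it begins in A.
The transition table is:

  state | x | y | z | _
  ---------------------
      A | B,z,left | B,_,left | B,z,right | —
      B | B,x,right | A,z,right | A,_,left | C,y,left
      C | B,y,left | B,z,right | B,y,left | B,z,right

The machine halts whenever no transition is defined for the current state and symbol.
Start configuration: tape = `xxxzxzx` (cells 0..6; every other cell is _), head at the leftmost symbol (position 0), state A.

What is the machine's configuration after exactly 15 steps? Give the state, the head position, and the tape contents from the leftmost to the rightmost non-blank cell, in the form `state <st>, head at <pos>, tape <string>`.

state C, head at -1, tape zzyz__xzx

A | __[x]xxzxzx   read x → write z, move left, go to B
B | _[_]zxxzxzx   read _ → write y, move left, go to C
C | [_]yzxxzxzx   read _ → write z, move right, go to B
B | z[y]zxxzxzx   read y → write z, move right, go to A
A | zz[z]xxzxzx   read z → write z, move right, go to B
B | zzz[x]xzxzx   read x → write x, move right, go to B
B | zzzx[x]zxzx   read x → write x, move right, go to B
B | zzzxx[z]xzx   read z → write _, move left, go to A
A | zzzx[x]_xzx   read x → write z, move left, go to B
B | zzz[x]z_xzx   read x → write x, move right, go to B
B | zzzx[z]_xzx   read z → write _, move left, go to A
A | zzz[x]__xzx   read x → write z, move left, go to B
B | zz[z]z__xzx   read z → write _, move left, go to A
A | z[z]_z__xzx   read z → write z, move right, go to B
B | zz[_]z__xzx   read _ → write y, move left, go to C
C | z[z]yz__xzx
After 15 steps: state C, head at -1, tape zzyz__xzx.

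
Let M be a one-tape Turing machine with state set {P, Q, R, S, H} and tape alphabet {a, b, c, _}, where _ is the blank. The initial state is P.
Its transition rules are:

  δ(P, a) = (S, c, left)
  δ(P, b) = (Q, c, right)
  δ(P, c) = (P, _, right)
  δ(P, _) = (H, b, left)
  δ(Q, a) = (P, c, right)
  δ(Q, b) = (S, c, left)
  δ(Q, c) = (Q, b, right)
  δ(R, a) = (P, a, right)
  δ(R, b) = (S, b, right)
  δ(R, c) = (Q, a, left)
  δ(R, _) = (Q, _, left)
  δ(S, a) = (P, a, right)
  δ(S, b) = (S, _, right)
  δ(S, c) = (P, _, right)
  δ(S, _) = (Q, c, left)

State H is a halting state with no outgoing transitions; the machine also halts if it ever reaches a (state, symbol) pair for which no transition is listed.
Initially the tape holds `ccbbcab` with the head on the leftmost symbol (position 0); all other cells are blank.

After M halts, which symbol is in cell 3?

_

P | [c]cbbcab   read c → write _, move right, go to P
P | _[c]bbcab   read c → write _, move right, go to P
P | __[b]bcab   read b → write c, move right, go to Q
Q | __c[b]cab   read b → write c, move left, go to S
S | __[c]ccab   read c → write _, move right, go to P
P | ___[c]cab   read c → write _, move right, go to P
P | ____[c]ab   read c → write _, move right, go to P
P | _____[a]b   read a → write c, move left, go to S
S | ____[_]cb   read _ → write c, move left, go to Q
Q | ___[_]ccb
Cell 3 holds _ when M halts.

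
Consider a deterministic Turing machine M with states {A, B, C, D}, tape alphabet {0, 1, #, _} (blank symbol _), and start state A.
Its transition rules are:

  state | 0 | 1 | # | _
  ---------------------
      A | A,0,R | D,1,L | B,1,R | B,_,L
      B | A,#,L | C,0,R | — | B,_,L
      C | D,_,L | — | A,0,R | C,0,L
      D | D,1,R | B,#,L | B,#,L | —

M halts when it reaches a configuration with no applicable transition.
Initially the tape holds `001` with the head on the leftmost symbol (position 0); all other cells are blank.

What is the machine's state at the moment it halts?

D

state=A head=0 tape=[0]01_   (A,0)→(A,0,R)
state=A head=1 tape=0[0]1_   (A,0)→(A,0,R)
state=A head=2 tape=00[1]_   (A,1)→(D,1,L)
state=D head=1 tape=0[0]1_   (D,0)→(D,1,R)
state=D head=2 tape=01[1]_   (D,1)→(B,#,L)
state=B head=1 tape=0[1]#_   (B,1)→(C,0,R)
state=C head=2 tape=00[#]_   (C,#)→(A,0,R)
state=A head=3 tape=000[_]   (A,_)→(B,_,L)
state=B head=2 tape=00[0]_   (B,0)→(A,#,L)
state=A head=1 tape=0[0]#_   (A,0)→(A,0,R)
state=A head=2 tape=00[#]_   (A,#)→(B,1,R)
state=B head=3 tape=001[_]   (B,_)→(B,_,L)
state=B head=2 tape=00[1]_   (B,1)→(C,0,R)
state=C head=3 tape=000[_]   (C,_)→(C,0,L)
state=C head=2 tape=00[0]0   (C,0)→(D,_,L)
state=D head=1 tape=0[0]_0   (D,0)→(D,1,R)
state=D head=2 tape=01[_]0
No transition is defined for (D, _); M halts in state D.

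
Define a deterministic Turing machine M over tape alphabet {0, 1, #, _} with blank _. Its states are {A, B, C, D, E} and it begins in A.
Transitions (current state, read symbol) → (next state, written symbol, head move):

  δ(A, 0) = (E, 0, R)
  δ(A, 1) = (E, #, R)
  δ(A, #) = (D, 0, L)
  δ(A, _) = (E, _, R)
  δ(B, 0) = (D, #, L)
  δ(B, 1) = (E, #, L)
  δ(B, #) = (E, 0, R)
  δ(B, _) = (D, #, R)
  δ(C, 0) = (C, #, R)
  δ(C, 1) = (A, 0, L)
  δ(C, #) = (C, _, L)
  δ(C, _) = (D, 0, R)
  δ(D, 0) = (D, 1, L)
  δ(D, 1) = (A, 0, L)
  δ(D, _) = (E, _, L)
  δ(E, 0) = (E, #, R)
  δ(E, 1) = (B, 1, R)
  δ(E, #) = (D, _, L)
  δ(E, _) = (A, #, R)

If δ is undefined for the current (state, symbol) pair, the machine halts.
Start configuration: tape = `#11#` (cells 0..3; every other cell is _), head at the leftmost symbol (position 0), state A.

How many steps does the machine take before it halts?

A | ____[#]11#_   read # → write 0, move L, go to D
D | ___[_]011#_   read _ → write _, move L, go to E
E | __[_]_011#_   read _ → write #, move R, go to A
A | __#[_]011#_   read _ → write _, move R, go to E
E | __#_[0]11#_   read 0 → write #, move R, go to E
E | __#_#[1]1#_   read 1 → write 1, move R, go to B
B | __#_#1[1]#_   read 1 → write #, move L, go to E
E | __#_#[1]##_   read 1 → write 1, move R, go to B
B | __#_#1[#]#_   read # → write 0, move R, go to E
E | __#_#10[#]_   read # → write _, move L, go to D
D | __#_#1[0]__   read 0 → write 1, move L, go to D
D | __#_#[1]1__   read 1 → write 0, move L, go to A
A | __#_[#]01__   read # → write 0, move L, go to D
D | __#[_]001__   read _ → write _, move L, go to E
E | __[#]_001__   read # → write _, move L, go to D
D | _[_]__001__   read _ → write _, move L, go to E
E | [_]___001__   read _ → write #, move R, go to A
A | #[_]__001__   read _ → write _, move R, go to E
E | #_[_]_001__   read _ → write #, move R, go to A
A | #_#[_]001__   read _ → write _, move R, go to E
E | #_#_[0]01__   read 0 → write #, move R, go to E
E | #_#_#[0]1__   read 0 → write #, move R, go to E
E | #_#_##[1]__   read 1 → write 1, move R, go to B
B | #_#_##1[_]_   read _ → write #, move R, go to D
D | #_#_##1#[_]   read _ → write _, move L, go to E
E | #_#_##1[#]_   read # → write _, move L, go to D
D | #_#_##[1]__   read 1 → write 0, move L, go to A
A | #_#_#[#]0__   read # → write 0, move L, go to D
D | #_#_[#]00__
M halts after 28 transitions.

28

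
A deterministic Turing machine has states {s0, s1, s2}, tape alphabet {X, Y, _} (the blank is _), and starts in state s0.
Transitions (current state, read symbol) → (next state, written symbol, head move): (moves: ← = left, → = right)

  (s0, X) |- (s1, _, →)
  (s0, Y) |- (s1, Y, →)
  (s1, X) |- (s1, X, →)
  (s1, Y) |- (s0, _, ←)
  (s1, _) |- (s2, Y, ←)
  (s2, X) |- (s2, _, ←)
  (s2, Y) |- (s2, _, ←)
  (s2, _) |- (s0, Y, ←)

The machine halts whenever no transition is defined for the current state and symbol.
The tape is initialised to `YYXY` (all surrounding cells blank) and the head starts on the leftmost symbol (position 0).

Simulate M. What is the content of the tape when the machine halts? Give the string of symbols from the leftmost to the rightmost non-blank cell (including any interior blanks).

s0 | __[Y]YXY   read Y → write Y, move →, go to s1
s1 | __Y[Y]XY   read Y → write _, move ←, go to s0
s0 | __[Y]_XY   read Y → write Y, move →, go to s1
s1 | __Y[_]XY   read _ → write Y, move ←, go to s2
s2 | __[Y]YXY   read Y → write _, move ←, go to s2
s2 | _[_]_YXY   read _ → write Y, move ←, go to s0
s0 | [_]Y_YXY
The non-blank tape span at halt is Y_YXY.

Y_YXY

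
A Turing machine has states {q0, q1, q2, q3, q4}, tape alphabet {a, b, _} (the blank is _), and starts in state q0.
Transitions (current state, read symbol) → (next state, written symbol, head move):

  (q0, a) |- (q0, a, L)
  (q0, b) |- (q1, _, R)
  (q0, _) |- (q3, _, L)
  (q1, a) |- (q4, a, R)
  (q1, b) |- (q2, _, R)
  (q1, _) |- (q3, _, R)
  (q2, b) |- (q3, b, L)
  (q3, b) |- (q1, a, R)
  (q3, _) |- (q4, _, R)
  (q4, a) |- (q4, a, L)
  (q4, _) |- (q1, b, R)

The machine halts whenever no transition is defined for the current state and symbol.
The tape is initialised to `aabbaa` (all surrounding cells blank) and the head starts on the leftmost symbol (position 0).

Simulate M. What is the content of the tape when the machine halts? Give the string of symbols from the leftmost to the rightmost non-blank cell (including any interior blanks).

state=q0 head=0 tape=__[a]abbaa   (q0,a)→(q0,a,L)
state=q0 head=-1 tape=_[_]aabbaa   (q0,_)→(q3,_,L)
state=q3 head=-2 tape=[_]_aabbaa   (q3,_)→(q4,_,R)
state=q4 head=-1 tape=_[_]aabbaa   (q4,_)→(q1,b,R)
state=q1 head=0 tape=_b[a]abbaa   (q1,a)→(q4,a,R)
state=q4 head=1 tape=_ba[a]bbaa   (q4,a)→(q4,a,L)
state=q4 head=0 tape=_b[a]abbaa   (q4,a)→(q4,a,L)
state=q4 head=-1 tape=_[b]aabbaa
The non-blank tape span at halt is baabbaa.

baabbaa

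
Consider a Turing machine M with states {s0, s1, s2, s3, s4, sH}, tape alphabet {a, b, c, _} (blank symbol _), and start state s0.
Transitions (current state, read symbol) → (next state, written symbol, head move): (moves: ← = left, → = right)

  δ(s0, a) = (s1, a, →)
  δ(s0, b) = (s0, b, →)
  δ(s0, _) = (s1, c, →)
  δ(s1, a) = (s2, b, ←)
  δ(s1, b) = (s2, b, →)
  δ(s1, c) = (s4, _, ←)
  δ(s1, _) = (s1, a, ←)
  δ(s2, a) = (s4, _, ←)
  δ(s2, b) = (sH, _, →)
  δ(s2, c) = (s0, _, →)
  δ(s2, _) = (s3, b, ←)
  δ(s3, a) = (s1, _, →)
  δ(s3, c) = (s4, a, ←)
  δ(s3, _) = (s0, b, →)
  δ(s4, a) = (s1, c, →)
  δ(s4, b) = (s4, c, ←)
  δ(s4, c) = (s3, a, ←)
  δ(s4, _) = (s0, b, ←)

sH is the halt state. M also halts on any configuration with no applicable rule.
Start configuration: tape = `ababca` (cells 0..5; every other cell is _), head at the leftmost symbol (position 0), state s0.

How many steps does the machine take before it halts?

s0 | _[a]babca   read a → write a, move →, go to s1
s1 | _a[b]abca   read b → write b, move →, go to s2
s2 | _ab[a]bca   read a → write _, move ←, go to s4
s4 | _a[b]_bca   read b → write c, move ←, go to s4
s4 | _[a]c_bca   read a → write c, move →, go to s1
s1 | _c[c]_bca   read c → write _, move ←, go to s4
s4 | _[c]__bca   read c → write a, move ←, go to s3
s3 | [_]a__bca   read _ → write b, move →, go to s0
s0 | b[a]__bca   read a → write a, move →, go to s1
s1 | ba[_]_bca   read _ → write a, move ←, go to s1
s1 | b[a]a_bca   read a → write b, move ←, go to s2
s2 | [b]ba_bca   read b → write _, move →, go to sH
sH | _[b]a_bca
M halts after 12 transitions.

12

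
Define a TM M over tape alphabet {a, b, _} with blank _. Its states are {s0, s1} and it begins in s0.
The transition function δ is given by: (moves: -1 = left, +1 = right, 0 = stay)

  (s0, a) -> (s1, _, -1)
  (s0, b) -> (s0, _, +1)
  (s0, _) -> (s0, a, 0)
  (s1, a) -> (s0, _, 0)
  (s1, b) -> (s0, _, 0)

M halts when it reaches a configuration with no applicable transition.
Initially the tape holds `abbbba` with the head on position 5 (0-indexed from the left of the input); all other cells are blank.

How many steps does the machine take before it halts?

s0 | _abbbb[a]   read a → write _, move -1, go to s1
s1 | _abbb[b]_   read b → write _, move 0, go to s0
s0 | _abbb[_]_   read _ → write a, move 0, go to s0
s0 | _abbb[a]_   read a → write _, move -1, go to s1
s1 | _abb[b]__   read b → write _, move 0, go to s0
s0 | _abb[_]__   read _ → write a, move 0, go to s0
s0 | _abb[a]__   read a → write _, move -1, go to s1
s1 | _ab[b]___   read b → write _, move 0, go to s0
s0 | _ab[_]___   read _ → write a, move 0, go to s0
s0 | _ab[a]___   read a → write _, move -1, go to s1
s1 | _a[b]____   read b → write _, move 0, go to s0
s0 | _a[_]____   read _ → write a, move 0, go to s0
s0 | _a[a]____   read a → write _, move -1, go to s1
s1 | _[a]_____   read a → write _, move 0, go to s0
s0 | _[_]_____   read _ → write a, move 0, go to s0
s0 | _[a]_____   read a → write _, move -1, go to s1
s1 | [_]______
M halts after 16 transitions.

16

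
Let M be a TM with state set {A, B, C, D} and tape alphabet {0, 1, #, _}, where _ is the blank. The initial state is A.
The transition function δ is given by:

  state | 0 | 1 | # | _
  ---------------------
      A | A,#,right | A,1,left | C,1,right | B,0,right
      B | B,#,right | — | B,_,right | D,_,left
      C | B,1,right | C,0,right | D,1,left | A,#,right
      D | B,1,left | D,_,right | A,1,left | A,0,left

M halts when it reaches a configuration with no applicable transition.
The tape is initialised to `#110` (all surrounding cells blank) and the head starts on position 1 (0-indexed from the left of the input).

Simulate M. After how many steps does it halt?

A | #[1]10____   read 1 → write 1, move left, go to A
A | [#]110____   read # → write 1, move right, go to C
C | 1[1]10____   read 1 → write 0, move right, go to C
C | 10[1]0____   read 1 → write 0, move right, go to C
C | 100[0]____   read 0 → write 1, move right, go to B
B | 1001[_]___   read _ → write _, move left, go to D
D | 100[1]____   read 1 → write _, move right, go to D
D | 100_[_]___   read _ → write 0, move left, go to A
A | 100[_]0___   read _ → write 0, move right, go to B
B | 1000[0]___   read 0 → write #, move right, go to B
B | 1000#[_]__   read _ → write _, move left, go to D
D | 1000[#]___   read # → write 1, move left, go to A
A | 100[0]1___   read 0 → write #, move right, go to A
A | 100#[1]___   read 1 → write 1, move left, go to A
A | 100[#]1___   read # → write 1, move right, go to C
C | 1001[1]___   read 1 → write 0, move right, go to C
C | 10010[_]__   read _ → write #, move right, go to A
A | 10010#[_]_   read _ → write 0, move right, go to B
B | 10010#0[_]   read _ → write _, move left, go to D
D | 10010#[0]_   read 0 → write 1, move left, go to B
B | 10010[#]1_   read # → write _, move right, go to B
B | 10010_[1]_
M halts after 21 transitions.

21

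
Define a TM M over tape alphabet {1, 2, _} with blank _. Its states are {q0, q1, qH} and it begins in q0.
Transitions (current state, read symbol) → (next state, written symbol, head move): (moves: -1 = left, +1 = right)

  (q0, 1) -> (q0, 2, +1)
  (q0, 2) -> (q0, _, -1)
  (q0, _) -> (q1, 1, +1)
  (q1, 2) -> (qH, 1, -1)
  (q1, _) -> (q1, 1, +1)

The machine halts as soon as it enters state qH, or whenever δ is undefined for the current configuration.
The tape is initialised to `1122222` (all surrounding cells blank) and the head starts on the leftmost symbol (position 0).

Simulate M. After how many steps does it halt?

10

state=q0 head=0 tape=_[1]122222   (q0,1)→(q0,2,+1)
state=q0 head=1 tape=_2[1]22222   (q0,1)→(q0,2,+1)
state=q0 head=2 tape=_22[2]2222   (q0,2)→(q0,_,-1)
state=q0 head=1 tape=_2[2]_2222   (q0,2)→(q0,_,-1)
state=q0 head=0 tape=_[2]__2222   (q0,2)→(q0,_,-1)
state=q0 head=-1 tape=[_]___2222   (q0,_)→(q1,1,+1)
state=q1 head=0 tape=1[_]__2222   (q1,_)→(q1,1,+1)
state=q1 head=1 tape=11[_]_2222   (q1,_)→(q1,1,+1)
state=q1 head=2 tape=111[_]2222   (q1,_)→(q1,1,+1)
state=q1 head=3 tape=1111[2]222   (q1,2)→(qH,1,-1)
state=qH head=2 tape=111[1]1222
M halts after 10 transitions.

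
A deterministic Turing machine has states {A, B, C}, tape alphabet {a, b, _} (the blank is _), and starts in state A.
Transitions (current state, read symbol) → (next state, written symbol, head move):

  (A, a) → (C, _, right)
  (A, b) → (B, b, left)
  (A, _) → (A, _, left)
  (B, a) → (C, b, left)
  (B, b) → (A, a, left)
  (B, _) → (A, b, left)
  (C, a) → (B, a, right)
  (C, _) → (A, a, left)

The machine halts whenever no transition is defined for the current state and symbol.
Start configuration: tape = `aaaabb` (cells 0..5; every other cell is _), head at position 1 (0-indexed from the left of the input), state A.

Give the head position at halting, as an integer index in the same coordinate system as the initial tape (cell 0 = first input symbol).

A | a[a]aabb_   read a → write _, move right, go to C
C | a_[a]abb_   read a → write a, move right, go to B
B | a_a[a]bb_   read a → write b, move left, go to C
C | a_[a]bbb_   read a → write a, move right, go to B
B | a_a[b]bb_   read b → write a, move left, go to A
A | a_[a]abb_   read a → write _, move right, go to C
C | a__[a]bb_   read a → write a, move right, go to B
B | a__a[b]b_   read b → write a, move left, go to A
A | a__[a]ab_   read a → write _, move right, go to C
C | a___[a]b_   read a → write a, move right, go to B
B | a___a[b]_   read b → write a, move left, go to A
A | a___[a]a_   read a → write _, move right, go to C
C | a____[a]_   read a → write a, move right, go to B
B | a____a[_]   read _ → write b, move left, go to A
A | a____[a]b   read a → write _, move right, go to C
C | a_____[b]
At halt the head is at cell 6.

6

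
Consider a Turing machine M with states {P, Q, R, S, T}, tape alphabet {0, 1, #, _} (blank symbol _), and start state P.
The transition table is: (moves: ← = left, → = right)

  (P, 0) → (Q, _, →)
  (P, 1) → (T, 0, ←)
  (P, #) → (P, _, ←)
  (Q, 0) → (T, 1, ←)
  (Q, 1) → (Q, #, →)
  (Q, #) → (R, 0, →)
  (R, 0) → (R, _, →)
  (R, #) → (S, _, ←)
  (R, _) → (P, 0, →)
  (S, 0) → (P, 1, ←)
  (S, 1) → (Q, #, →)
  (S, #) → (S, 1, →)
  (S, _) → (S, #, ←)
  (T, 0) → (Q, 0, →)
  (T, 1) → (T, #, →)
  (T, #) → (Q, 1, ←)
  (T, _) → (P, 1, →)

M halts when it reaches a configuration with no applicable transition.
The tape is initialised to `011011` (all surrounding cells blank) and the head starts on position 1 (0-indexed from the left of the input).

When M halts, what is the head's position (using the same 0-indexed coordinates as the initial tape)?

P | 0[1]1011   read 1 → write 0, move ←, go to T
T | [0]01011   read 0 → write 0, move →, go to Q
Q | 0[0]1011   read 0 → write 1, move ←, go to T
T | [0]11011   read 0 → write 0, move →, go to Q
Q | 0[1]1011   read 1 → write #, move →, go to Q
Q | 0#[1]011   read 1 → write #, move →, go to Q
Q | 0##[0]11   read 0 → write 1, move ←, go to T
T | 0#[#]111   read # → write 1, move ←, go to Q
Q | 0[#]1111   read # → write 0, move →, go to R
R | 00[1]111
At halt the head is at cell 2.

2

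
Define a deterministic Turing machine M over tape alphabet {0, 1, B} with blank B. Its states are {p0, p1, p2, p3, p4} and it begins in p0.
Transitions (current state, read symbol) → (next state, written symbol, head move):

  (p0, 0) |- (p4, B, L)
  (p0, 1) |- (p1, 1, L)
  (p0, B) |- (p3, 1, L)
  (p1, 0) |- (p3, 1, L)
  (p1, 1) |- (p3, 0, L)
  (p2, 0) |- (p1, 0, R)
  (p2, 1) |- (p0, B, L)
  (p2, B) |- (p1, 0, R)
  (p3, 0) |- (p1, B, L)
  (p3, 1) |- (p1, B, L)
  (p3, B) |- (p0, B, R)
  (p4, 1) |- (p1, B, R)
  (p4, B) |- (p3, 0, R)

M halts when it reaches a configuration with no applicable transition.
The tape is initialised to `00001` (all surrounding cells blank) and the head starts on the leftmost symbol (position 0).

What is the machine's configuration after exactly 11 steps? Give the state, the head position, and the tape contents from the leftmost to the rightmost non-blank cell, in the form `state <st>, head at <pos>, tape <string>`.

state p3, head at 3, tape 0000B1

p0 | B[0]0001   read 0 → write B, move L, go to p4
p4 | [B]B0001   read B → write 0, move R, go to p3
p3 | 0[B]0001   read B → write B, move R, go to p0
p0 | 0B[0]001   read 0 → write B, move L, go to p4
p4 | 0[B]B001   read B → write 0, move R, go to p3
p3 | 00[B]001   read B → write B, move R, go to p0
p0 | 00B[0]01   read 0 → write B, move L, go to p4
p4 | 00[B]B01   read B → write 0, move R, go to p3
p3 | 000[B]01   read B → write B, move R, go to p0
p0 | 000B[0]1   read 0 → write B, move L, go to p4
p4 | 000[B]B1   read B → write 0, move R, go to p3
p3 | 0000[B]1
After 11 steps: state p3, head at 3, tape 0000B1.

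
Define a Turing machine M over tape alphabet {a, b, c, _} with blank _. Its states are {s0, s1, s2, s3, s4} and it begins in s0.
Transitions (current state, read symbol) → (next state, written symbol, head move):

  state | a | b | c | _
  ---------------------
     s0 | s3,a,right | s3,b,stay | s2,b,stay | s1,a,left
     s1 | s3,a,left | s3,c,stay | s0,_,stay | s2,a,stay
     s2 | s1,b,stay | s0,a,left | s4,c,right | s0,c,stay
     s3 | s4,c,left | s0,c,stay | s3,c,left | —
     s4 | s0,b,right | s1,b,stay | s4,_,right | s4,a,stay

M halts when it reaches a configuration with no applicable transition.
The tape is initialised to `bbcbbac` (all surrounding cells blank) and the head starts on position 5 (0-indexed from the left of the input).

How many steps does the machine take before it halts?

24

state=s0 head=5 tape=___bbcbb[a]c   (s0,a)→(s3,a,right)
state=s3 head=6 tape=___bbcbba[c]   (s3,c)→(s3,c,left)
state=s3 head=5 tape=___bbcbb[a]c   (s3,a)→(s4,c,left)
state=s4 head=4 tape=___bbcb[b]cc   (s4,b)→(s1,b,stay)
state=s1 head=4 tape=___bbcb[b]cc   (s1,b)→(s3,c,stay)
state=s3 head=4 tape=___bbcb[c]cc   (s3,c)→(s3,c,left)
state=s3 head=3 tape=___bbc[b]ccc   (s3,b)→(s0,c,stay)
state=s0 head=3 tape=___bbc[c]ccc   (s0,c)→(s2,b,stay)
state=s2 head=3 tape=___bbc[b]ccc   (s2,b)→(s0,a,left)
state=s0 head=2 tape=___bb[c]accc   (s0,c)→(s2,b,stay)
state=s2 head=2 tape=___bb[b]accc   (s2,b)→(s0,a,left)
state=s0 head=1 tape=___b[b]aaccc   (s0,b)→(s3,b,stay)
state=s3 head=1 tape=___b[b]aaccc   (s3,b)→(s0,c,stay)
state=s0 head=1 tape=___b[c]aaccc   (s0,c)→(s2,b,stay)
state=s2 head=1 tape=___b[b]aaccc   (s2,b)→(s0,a,left)
state=s0 head=0 tape=___[b]aaaccc   (s0,b)→(s3,b,stay)
state=s3 head=0 tape=___[b]aaaccc   (s3,b)→(s0,c,stay)
state=s0 head=0 tape=___[c]aaaccc   (s0,c)→(s2,b,stay)
state=s2 head=0 tape=___[b]aaaccc   (s2,b)→(s0,a,left)
state=s0 head=-1 tape=__[_]aaaaccc   (s0,_)→(s1,a,left)
state=s1 head=-2 tape=_[_]aaaaaccc   (s1,_)→(s2,a,stay)
state=s2 head=-2 tape=_[a]aaaaaccc   (s2,a)→(s1,b,stay)
state=s1 head=-2 tape=_[b]aaaaaccc   (s1,b)→(s3,c,stay)
state=s3 head=-2 tape=_[c]aaaaaccc   (s3,c)→(s3,c,left)
state=s3 head=-3 tape=[_]caaaaaccc
M halts after 24 transitions.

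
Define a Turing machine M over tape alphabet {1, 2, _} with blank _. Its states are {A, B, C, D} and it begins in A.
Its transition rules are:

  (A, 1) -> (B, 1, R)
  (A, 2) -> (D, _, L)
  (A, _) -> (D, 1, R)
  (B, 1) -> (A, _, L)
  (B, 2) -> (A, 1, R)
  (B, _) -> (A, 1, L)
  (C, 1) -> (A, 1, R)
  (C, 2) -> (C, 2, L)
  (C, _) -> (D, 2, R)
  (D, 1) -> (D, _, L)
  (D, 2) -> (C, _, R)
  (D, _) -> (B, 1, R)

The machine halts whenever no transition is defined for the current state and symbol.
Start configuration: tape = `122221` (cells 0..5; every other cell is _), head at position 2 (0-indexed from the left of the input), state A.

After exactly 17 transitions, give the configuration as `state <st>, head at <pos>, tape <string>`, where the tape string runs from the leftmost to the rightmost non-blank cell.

state A, head at 7, tape 1_22_111

A | 12[2]221___   read 2 → write _, move L, go to D
D | 1[2]_221___   read 2 → write _, move R, go to C
C | 1_[_]221___   read _ → write 2, move R, go to D
D | 1_2[2]21___   read 2 → write _, move R, go to C
C | 1_2_[2]1___   read 2 → write 2, move L, go to C
C | 1_2[_]21___   read _ → write 2, move R, go to D
D | 1_22[2]1___   read 2 → write _, move R, go to C
C | 1_22_[1]___   read 1 → write 1, move R, go to A
A | 1_22_1[_]__   read _ → write 1, move R, go to D
D | 1_22_11[_]_   read _ → write 1, move R, go to B
B | 1_22_111[_]   read _ → write 1, move L, go to A
A | 1_22_11[1]1   read 1 → write 1, move R, go to B
B | 1_22_111[1]   read 1 → write _, move L, go to A
A | 1_22_11[1]_   read 1 → write 1, move R, go to B
B | 1_22_111[_]   read _ → write 1, move L, go to A
A | 1_22_11[1]1   read 1 → write 1, move R, go to B
B | 1_22_111[1]   read 1 → write _, move L, go to A
A | 1_22_11[1]_
After 17 steps: state A, head at 7, tape 1_22_111.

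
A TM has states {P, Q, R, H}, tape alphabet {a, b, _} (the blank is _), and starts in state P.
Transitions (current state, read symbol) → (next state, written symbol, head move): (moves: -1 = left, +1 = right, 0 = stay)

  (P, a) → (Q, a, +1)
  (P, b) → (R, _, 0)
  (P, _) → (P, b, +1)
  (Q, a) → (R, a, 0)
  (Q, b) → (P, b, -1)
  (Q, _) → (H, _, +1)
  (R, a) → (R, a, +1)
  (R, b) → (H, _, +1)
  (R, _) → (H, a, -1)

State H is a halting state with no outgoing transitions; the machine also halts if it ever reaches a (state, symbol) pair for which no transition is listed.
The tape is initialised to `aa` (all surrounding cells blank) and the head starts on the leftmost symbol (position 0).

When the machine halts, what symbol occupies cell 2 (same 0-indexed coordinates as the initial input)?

a

P | [a]a_   read a → write a, move +1, go to Q
Q | a[a]_   read a → write a, move 0, go to R
R | a[a]_   read a → write a, move +1, go to R
R | aa[_]   read _ → write a, move -1, go to H
H | a[a]a
Cell 2 holds a when M halts.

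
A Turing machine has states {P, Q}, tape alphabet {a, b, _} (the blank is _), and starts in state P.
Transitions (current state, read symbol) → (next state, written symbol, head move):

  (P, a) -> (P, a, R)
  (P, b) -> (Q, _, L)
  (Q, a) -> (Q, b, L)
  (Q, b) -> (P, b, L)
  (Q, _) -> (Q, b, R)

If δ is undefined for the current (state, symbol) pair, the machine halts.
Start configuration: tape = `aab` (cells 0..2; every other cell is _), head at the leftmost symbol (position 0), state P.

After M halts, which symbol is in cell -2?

P | ___[a]ab   read a → write a, move R, go to P
P | ___a[a]b   read a → write a, move R, go to P
P | ___aa[b]   read b → write _, move L, go to Q
Q | ___a[a]_   read a → write b, move L, go to Q
Q | ___[a]b_   read a → write b, move L, go to Q
Q | __[_]bb_   read _ → write b, move R, go to Q
Q | __b[b]b_   read b → write b, move L, go to P
P | __[b]bb_   read b → write _, move L, go to Q
Q | _[_]_bb_   read _ → write b, move R, go to Q
Q | _b[_]bb_   read _ → write b, move R, go to Q
Q | _bb[b]b_   read b → write b, move L, go to P
P | _b[b]bb_   read b → write _, move L, go to Q
Q | _[b]_bb_   read b → write b, move L, go to P
P | [_]b_bb_
Cell -2 holds b when M halts.

b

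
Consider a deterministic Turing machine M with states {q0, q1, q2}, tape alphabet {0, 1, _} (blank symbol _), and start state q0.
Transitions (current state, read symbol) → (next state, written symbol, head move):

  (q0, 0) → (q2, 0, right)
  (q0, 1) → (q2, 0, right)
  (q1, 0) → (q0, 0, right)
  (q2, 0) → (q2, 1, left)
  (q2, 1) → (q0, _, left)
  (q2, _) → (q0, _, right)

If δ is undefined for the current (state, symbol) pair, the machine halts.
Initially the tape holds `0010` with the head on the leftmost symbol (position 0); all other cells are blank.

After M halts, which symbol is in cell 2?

state=q0 head=0 tape=_[0]010_   (q0,0)→(q2,0,right)
state=q2 head=1 tape=_0[0]10_   (q2,0)→(q2,1,left)
state=q2 head=0 tape=_[0]110_   (q2,0)→(q2,1,left)
state=q2 head=-1 tape=[_]1110_   (q2,_)→(q0,_,right)
state=q0 head=0 tape=_[1]110_   (q0,1)→(q2,0,right)
state=q2 head=1 tape=_0[1]10_   (q2,1)→(q0,_,left)
state=q0 head=0 tape=_[0]_10_   (q0,0)→(q2,0,right)
state=q2 head=1 tape=_0[_]10_   (q2,_)→(q0,_,right)
state=q0 head=2 tape=_0_[1]0_   (q0,1)→(q2,0,right)
state=q2 head=3 tape=_0_0[0]_   (q2,0)→(q2,1,left)
state=q2 head=2 tape=_0_[0]1_   (q2,0)→(q2,1,left)
state=q2 head=1 tape=_0[_]11_   (q2,_)→(q0,_,right)
state=q0 head=2 tape=_0_[1]1_   (q0,1)→(q2,0,right)
state=q2 head=3 tape=_0_0[1]_   (q2,1)→(q0,_,left)
state=q0 head=2 tape=_0_[0]__   (q0,0)→(q2,0,right)
state=q2 head=3 tape=_0_0[_]_   (q2,_)→(q0,_,right)
state=q0 head=4 tape=_0_0_[_]
Cell 2 holds 0 when M halts.

0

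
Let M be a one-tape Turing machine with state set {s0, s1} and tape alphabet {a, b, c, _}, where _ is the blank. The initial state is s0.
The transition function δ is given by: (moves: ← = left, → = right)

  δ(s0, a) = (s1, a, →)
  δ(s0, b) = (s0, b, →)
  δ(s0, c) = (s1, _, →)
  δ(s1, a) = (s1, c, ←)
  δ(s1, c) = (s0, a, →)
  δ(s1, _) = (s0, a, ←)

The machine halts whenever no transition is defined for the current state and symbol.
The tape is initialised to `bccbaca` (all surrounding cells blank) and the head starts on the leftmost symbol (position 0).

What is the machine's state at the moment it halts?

s1

state=s0 head=0 tape=[b]ccbaca_   (s0,b)→(s0,b,→)
state=s0 head=1 tape=b[c]cbaca_   (s0,c)→(s1,_,→)
state=s1 head=2 tape=b_[c]baca_   (s1,c)→(s0,a,→)
state=s0 head=3 tape=b_a[b]aca_   (s0,b)→(s0,b,→)
state=s0 head=4 tape=b_ab[a]ca_   (s0,a)→(s1,a,→)
state=s1 head=5 tape=b_aba[c]a_   (s1,c)→(s0,a,→)
state=s0 head=6 tape=b_abaa[a]_   (s0,a)→(s1,a,→)
state=s1 head=7 tape=b_abaaa[_]   (s1,_)→(s0,a,←)
state=s0 head=6 tape=b_abaa[a]a   (s0,a)→(s1,a,→)
state=s1 head=7 tape=b_abaaa[a]   (s1,a)→(s1,c,←)
state=s1 head=6 tape=b_abaa[a]c   (s1,a)→(s1,c,←)
state=s1 head=5 tape=b_aba[a]cc   (s1,a)→(s1,c,←)
state=s1 head=4 tape=b_ab[a]ccc   (s1,a)→(s1,c,←)
state=s1 head=3 tape=b_a[b]cccc
No transition is defined for (s1, b); M halts in state s1.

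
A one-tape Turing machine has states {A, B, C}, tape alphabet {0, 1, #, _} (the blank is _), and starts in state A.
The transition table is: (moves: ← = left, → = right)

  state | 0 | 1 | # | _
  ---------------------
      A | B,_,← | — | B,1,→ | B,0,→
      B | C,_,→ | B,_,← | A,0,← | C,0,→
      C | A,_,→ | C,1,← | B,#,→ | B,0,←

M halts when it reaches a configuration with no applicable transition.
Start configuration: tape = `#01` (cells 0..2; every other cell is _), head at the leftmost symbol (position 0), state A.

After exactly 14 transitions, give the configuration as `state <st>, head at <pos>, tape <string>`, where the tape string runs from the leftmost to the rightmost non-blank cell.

state A, head at 2, tape 1

A | _[#]01   read # → write 1, move →, go to B
B | _1[0]1   read 0 → write _, move →, go to C
C | _1_[1]   read 1 → write 1, move ←, go to C
C | _1[_]1   read _ → write 0, move ←, go to B
B | _[1]01   read 1 → write _, move ←, go to B
B | [_]_01   read _ → write 0, move →, go to C
C | 0[_]01   read _ → write 0, move ←, go to B
B | [0]001   read 0 → write _, move →, go to C
C | _[0]01   read 0 → write _, move →, go to A
A | __[0]1   read 0 → write _, move ←, go to B
B | _[_]_1   read _ → write 0, move →, go to C
C | _0[_]1   read _ → write 0, move ←, go to B
B | _[0]01   read 0 → write _, move →, go to C
C | __[0]1   read 0 → write _, move →, go to A
A | ___[1]
After 14 steps: state A, head at 2, tape 1.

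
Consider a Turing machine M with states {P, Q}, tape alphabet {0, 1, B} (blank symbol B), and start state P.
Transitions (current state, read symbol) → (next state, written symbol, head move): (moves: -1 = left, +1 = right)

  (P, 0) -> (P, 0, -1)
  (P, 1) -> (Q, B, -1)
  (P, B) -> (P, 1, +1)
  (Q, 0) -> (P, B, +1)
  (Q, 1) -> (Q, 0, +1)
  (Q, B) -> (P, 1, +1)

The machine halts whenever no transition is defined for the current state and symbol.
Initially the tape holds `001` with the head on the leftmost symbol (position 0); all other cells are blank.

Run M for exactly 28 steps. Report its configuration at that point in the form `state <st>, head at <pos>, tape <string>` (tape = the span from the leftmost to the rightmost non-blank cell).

state Q, head at -2, tape 001

P | BB[0]01   read 0 → write 0, move -1, go to P
P | B[B]001   read B → write 1, move +1, go to P
P | B1[0]01   read 0 → write 0, move -1, go to P
P | B[1]001   read 1 → write B, move -1, go to Q
Q | [B]B001   read B → write 1, move +1, go to P
P | 1[B]001   read B → write 1, move +1, go to P
P | 11[0]01   read 0 → write 0, move -1, go to P
P | 1[1]001   read 1 → write B, move -1, go to Q
Q | [1]B001   read 1 → write 0, move +1, go to Q
Q | 0[B]001   read B → write 1, move +1, go to P
P | 01[0]01   read 0 → write 0, move -1, go to P
P | 0[1]001   read 1 → write B, move -1, go to Q
Q | [0]B001   read 0 → write B, move +1, go to P
P | B[B]001   read B → write 1, move +1, go to P
P | B1[0]01   read 0 → write 0, move -1, go to P
P | B[1]001   read 1 → write B, move -1, go to Q
Q | [B]B001   read B → write 1, move +1, go to P
P | 1[B]001   read B → write 1, move +1, go to P
P | 11[0]01   read 0 → write 0, move -1, go to P
P | 1[1]001   read 1 → write B, move -1, go to Q
Q | [1]B001   read 1 → write 0, move +1, go to Q
Q | 0[B]001   read B → write 1, move +1, go to P
P | 01[0]01   read 0 → write 0, move -1, go to P
P | 0[1]001   read 1 → write B, move -1, go to Q
Q | [0]B001   read 0 → write B, move +1, go to P
P | B[B]001   read B → write 1, move +1, go to P
P | B1[0]01   read 0 → write 0, move -1, go to P
P | B[1]001   read 1 → write B, move -1, go to Q
Q | [B]B001
After 28 steps: state Q, head at -2, tape 001.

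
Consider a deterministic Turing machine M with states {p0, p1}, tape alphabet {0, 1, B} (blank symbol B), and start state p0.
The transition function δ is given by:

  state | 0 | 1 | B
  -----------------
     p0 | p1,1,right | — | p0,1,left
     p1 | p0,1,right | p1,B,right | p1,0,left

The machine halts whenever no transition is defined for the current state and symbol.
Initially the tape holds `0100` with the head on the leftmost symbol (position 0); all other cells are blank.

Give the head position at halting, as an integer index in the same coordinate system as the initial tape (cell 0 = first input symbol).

4

p0 | [0]100BB   read 0 → write 1, move right, go to p1
p1 | 1[1]00BB   read 1 → write B, move right, go to p1
p1 | 1B[0]0BB   read 0 → write 1, move right, go to p0
p0 | 1B1[0]BB   read 0 → write 1, move right, go to p1
p1 | 1B11[B]B   read B → write 0, move left, go to p1
p1 | 1B1[1]0B   read 1 → write B, move right, go to p1
p1 | 1B1B[0]B   read 0 → write 1, move right, go to p0
p0 | 1B1B1[B]   read B → write 1, move left, go to p0
p0 | 1B1B[1]1
At halt the head is at cell 4.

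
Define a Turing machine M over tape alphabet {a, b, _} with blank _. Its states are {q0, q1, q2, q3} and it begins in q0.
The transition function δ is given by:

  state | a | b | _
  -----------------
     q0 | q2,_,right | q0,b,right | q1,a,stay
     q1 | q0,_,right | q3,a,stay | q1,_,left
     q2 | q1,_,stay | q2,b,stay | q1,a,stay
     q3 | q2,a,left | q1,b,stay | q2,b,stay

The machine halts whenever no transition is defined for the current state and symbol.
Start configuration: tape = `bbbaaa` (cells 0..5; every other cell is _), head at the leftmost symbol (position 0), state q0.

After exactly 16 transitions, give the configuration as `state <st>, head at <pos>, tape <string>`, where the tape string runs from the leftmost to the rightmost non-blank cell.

state q2, head at 1, tape bba__a

q0 | [b]bbaaa   read b → write b, move right, go to q0
q0 | b[b]baaa   read b → write b, move right, go to q0
q0 | bb[b]aaa   read b → write b, move right, go to q0
q0 | bbb[a]aa   read a → write _, move right, go to q2
q2 | bbb_[a]a   read a → write _, move stay, go to q1
q1 | bbb_[_]a   read _ → write _, move left, go to q1
q1 | bbb[_]_a   read _ → write _, move left, go to q1
q1 | bb[b]__a   read b → write a, move stay, go to q3
q3 | bb[a]__a   read a → write a, move left, go to q2
q2 | b[b]a__a   read b → write b, move stay, go to q2
q2 | b[b]a__a   read b → write b, move stay, go to q2
q2 | b[b]a__a   read b → write b, move stay, go to q2
q2 | b[b]a__a   read b → write b, move stay, go to q2
q2 | b[b]a__a   read b → write b, move stay, go to q2
q2 | b[b]a__a   read b → write b, move stay, go to q2
q2 | b[b]a__a   read b → write b, move stay, go to q2
q2 | b[b]a__a
After 16 steps: state q2, head at 1, tape bba__a.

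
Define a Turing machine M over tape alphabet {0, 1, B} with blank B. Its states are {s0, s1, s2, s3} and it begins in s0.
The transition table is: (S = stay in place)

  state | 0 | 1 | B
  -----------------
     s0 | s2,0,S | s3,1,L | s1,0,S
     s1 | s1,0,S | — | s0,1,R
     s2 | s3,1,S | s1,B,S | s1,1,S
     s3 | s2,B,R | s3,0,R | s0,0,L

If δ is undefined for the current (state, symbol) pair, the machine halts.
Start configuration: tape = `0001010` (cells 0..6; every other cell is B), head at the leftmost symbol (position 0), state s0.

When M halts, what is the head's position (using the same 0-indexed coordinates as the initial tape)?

8

s0 | [0]001010BB   read 0 → write 0, move S, go to s2
s2 | [0]001010BB   read 0 → write 1, move S, go to s3
s3 | [1]001010BB   read 1 → write 0, move R, go to s3
s3 | 0[0]01010BB   read 0 → write B, move R, go to s2
s2 | 0B[0]1010BB   read 0 → write 1, move S, go to s3
s3 | 0B[1]1010BB   read 1 → write 0, move R, go to s3
s3 | 0B0[1]010BB   read 1 → write 0, move R, go to s3
s3 | 0B00[0]10BB   read 0 → write B, move R, go to s2
s2 | 0B00B[1]0BB   read 1 → write B, move S, go to s1
s1 | 0B00B[B]0BB   read B → write 1, move R, go to s0
s0 | 0B00B1[0]BB   read 0 → write 0, move S, go to s2
s2 | 0B00B1[0]BB   read 0 → write 1, move S, go to s3
s3 | 0B00B1[1]BB   read 1 → write 0, move R, go to s3
s3 | 0B00B10[B]B   read B → write 0, move L, go to s0
s0 | 0B00B1[0]0B   read 0 → write 0, move S, go to s2
s2 | 0B00B1[0]0B   read 0 → write 1, move S, go to s3
s3 | 0B00B1[1]0B   read 1 → write 0, move R, go to s3
s3 | 0B00B10[0]B   read 0 → write B, move R, go to s2
s2 | 0B00B10B[B]   read B → write 1, move S, go to s1
s1 | 0B00B10B[1]
At halt the head is at cell 8.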